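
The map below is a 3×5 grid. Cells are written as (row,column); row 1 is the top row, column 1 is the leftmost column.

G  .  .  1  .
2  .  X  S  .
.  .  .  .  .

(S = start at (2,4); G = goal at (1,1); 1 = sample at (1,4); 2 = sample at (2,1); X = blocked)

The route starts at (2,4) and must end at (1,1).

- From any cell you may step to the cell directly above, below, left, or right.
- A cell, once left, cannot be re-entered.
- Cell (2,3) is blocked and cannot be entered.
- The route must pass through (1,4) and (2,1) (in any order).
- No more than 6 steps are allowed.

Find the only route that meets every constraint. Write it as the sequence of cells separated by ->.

(2,4) -> (1,4) -> (1,3) -> (1,2) -> (2,2) -> (2,1) -> (1,1)

The 6-move cap with required stops at (1,4), (2,1) leaves no slack for detours.
Route from (2,4): up to (1,4), 2× left (reaching (1,2)), down to (2,2), left to (2,1), up to (1,1) — 6 moves in all.
Check: all required cells visited; 6 ≤ 6 moves.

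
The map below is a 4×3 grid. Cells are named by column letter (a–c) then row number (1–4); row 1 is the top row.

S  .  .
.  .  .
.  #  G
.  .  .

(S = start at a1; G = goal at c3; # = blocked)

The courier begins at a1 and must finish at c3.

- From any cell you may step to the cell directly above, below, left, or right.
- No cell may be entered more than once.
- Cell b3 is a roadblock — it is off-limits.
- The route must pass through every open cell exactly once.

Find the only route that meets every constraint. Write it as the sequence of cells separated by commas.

Need to visit all 11 open cells exactly once, starting at a1 and ending at c3.
Route from a1: right 2 to c1, down 1 to c2, left 2 to a2, down 2 to a4, right 2 to c4, up 1 to c3 — 10 moves in all.
Check: all 11 open cells covered.

a1, b1, c1, c2, b2, a2, a3, a4, b4, c4, c3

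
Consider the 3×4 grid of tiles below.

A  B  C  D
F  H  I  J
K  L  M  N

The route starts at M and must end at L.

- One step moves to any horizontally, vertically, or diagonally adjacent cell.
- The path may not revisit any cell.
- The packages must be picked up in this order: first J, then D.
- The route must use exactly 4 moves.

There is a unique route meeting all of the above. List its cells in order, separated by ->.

M -> J -> D -> I -> L

The waypoints must appear in the order J, D, with no cell reused.
Route from M: up-right 1 to J, up 1 to D, down-left 2 to L — 4 moves in all.
Check: order respected (J at step 1, D at step 2); 4 moves as required.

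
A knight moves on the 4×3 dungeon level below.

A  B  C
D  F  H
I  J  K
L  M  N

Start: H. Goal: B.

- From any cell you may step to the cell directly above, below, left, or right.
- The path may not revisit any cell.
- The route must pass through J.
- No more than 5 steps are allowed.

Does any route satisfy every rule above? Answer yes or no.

yes

One route that works: H → K → J → F → B.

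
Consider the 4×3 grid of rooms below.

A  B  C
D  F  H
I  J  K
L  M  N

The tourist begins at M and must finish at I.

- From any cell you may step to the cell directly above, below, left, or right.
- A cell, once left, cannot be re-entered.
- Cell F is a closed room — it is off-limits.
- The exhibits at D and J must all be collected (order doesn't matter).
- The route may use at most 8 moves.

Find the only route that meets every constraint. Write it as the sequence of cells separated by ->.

M -> J -> K -> H -> C -> B -> A -> D -> I

Any route must reach D and J and still end at I within 8 moves, so the order of the required stops is forced.
Route from M: up 1 to J, right 1 to K, up 2 to C, left 2 to A, down 2 to I — 8 moves in all.
Check: all required cells visited; 8 ≤ 8 moves.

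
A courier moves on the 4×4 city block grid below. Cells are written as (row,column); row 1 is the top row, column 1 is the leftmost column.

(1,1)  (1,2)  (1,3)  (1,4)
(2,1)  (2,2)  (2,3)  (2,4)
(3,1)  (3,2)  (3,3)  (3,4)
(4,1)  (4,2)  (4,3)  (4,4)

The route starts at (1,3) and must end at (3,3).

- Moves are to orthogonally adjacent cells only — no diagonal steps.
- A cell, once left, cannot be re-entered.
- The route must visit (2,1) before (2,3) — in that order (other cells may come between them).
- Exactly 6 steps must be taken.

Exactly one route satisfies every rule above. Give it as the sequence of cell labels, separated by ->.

The waypoints must appear in the order (2,1), (2,3), with no cell reused.
Route from (1,3): 2× left (reaching (1,1)), down to (2,1), 2× right (reaching (2,3)), down to (3,3) — 6 moves in all.
Check: order respected ((2,1) at step 3, (2,3) at step 5); 6 moves as required.

(1,3) -> (1,2) -> (1,1) -> (2,1) -> (2,2) -> (2,3) -> (3,3)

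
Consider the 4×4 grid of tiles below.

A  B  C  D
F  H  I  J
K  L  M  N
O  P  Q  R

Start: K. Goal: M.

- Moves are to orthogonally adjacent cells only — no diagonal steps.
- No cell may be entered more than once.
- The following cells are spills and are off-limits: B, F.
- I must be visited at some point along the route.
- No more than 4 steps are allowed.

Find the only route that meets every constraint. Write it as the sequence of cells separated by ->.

Any route must reach I and still end at M within 4 moves, so the order of the required stops is forced.
Route from K: right to L, up to H, right to I, down to M — 4 moves in all.
Check: all required cells visited; 4 ≤ 4 moves.

K -> L -> H -> I -> M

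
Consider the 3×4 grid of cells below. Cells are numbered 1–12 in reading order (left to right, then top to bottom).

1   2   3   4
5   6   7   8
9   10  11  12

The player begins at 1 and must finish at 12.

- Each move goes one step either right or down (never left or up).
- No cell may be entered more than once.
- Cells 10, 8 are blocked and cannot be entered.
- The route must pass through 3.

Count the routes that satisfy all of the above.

A right/down-only route from 1 to 12 makes exactly 2 down-moves and 3 right-moves in some order.
With no other constraints that would be C(5,2) = 10 routes.
Split at 3 and multiply the segment counts (each segment already excludes blocked cells): 1→3: 1; 3→12: 1; product = 1.
That gives 1 route.

1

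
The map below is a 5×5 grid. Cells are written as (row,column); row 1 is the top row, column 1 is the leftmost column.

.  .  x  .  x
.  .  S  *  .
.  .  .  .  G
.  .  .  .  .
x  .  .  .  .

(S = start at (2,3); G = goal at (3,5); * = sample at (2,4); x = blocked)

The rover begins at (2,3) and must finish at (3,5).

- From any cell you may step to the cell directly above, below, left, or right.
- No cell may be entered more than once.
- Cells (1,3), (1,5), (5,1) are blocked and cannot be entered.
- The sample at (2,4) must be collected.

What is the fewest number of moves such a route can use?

3

Any route passes through (2,4) somewhere between (2,3) and (3,5). Summing Manhattan distances along the two legs ((2,3) → (2,4) → (3,5)) gives a lower bound of 1 + 2 = 3 moves.
A route of 3 moves achieves this: (2,3) → (2,4) → (3,4) → (3,5).
Since 3 matches the lower bound, it is optimal.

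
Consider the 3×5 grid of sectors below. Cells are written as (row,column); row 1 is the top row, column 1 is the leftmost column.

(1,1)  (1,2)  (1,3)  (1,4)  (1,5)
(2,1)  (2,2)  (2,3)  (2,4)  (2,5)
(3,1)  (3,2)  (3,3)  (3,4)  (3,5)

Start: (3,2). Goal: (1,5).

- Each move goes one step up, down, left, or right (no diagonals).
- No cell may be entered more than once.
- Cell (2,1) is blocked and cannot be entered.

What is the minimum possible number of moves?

The Manhattan distance from (3,2) to (1,5) is |3−1| + |2−5| = 5, so at least 5 moves are needed.
A route of 5 moves achieves this: (3,2) → (2,2) → (1,2) → (1,3) → (1,4) → (1,5).
Since 5 matches the lower bound, it is optimal.

5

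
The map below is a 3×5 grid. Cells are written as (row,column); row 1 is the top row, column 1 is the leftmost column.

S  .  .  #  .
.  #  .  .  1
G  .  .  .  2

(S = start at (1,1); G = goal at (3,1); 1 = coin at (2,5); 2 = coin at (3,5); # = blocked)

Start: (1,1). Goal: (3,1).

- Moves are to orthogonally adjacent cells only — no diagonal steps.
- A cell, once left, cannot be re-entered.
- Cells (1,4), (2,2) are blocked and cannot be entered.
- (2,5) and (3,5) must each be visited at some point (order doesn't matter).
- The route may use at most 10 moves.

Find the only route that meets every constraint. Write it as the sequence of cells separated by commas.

(1,1), (1,2), (1,3), (2,3), (2,4), (2,5), (3,5), (3,4), (3,3), (3,2), (3,1)

Any route must reach (2,5) and (3,5) and still end at (3,1) within 10 moves, so the order of the required stops is forced.
Route from (1,1): 2× right (reaching (1,3)), down to (2,3), 2× right (reaching (2,5)), down to (3,5), 4× left (reaching (3,1)) — 10 moves in all.
Check: all required cells visited; 10 ≤ 10 moves.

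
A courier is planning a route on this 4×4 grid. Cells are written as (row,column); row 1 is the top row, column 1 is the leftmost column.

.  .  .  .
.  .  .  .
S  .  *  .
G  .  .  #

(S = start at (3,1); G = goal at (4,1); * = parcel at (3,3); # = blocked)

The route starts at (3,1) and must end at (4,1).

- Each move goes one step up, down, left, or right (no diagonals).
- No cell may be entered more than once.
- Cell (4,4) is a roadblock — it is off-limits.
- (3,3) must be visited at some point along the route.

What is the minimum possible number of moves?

Any route passes through (3,3) somewhere between (3,1) and (4,1). Summing Manhattan distances along the two legs ((3,1) → (3,3) → (4,1)) gives a lower bound of 2 + 3 = 5 moves.
A route of 5 moves achieves this: (3,1) → (3,2) → (3,3) → (4,3) → (4,2) → (4,1).
Since 5 matches the lower bound, it is optimal.

5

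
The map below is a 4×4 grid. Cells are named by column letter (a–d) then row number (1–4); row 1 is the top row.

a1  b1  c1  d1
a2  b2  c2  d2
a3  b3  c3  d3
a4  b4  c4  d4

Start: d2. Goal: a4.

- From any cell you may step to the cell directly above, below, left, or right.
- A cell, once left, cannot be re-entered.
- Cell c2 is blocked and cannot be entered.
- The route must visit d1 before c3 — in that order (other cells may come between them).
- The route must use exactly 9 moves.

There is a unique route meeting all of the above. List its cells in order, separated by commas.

The waypoints must appear in the order d1, c3, with no cell reused.
Route from d2: up to d1, 2× left (reaching b1), 2× down (reaching b3), right to c3, down to c4, 2× left (reaching a4) — 9 moves in all.
Check: order respected (d1 at step 1, c3 at step 6); 9 moves as required.

d2, d1, c1, b1, b2, b3, c3, c4, b4, a4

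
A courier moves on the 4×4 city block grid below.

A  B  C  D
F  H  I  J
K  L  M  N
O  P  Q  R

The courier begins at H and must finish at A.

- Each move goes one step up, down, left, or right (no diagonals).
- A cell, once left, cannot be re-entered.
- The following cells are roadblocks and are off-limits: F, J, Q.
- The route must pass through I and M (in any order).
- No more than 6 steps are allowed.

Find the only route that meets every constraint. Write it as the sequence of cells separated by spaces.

H L M I C B A

The 6-move cap with required stops at I, M leaves no slack for detours.
Route from H: down to L, right to M, 2× up (reaching C), 2× left (reaching A) — 6 moves in all.
Check: all required cells visited; 6 ≤ 6 moves.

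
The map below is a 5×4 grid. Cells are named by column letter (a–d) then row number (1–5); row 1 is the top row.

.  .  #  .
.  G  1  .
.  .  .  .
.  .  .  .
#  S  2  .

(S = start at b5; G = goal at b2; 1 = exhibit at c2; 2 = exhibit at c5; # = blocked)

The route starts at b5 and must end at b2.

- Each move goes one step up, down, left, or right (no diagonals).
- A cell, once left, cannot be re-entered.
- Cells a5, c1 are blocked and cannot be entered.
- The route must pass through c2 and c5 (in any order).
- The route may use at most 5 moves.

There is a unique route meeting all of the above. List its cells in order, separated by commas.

b5, c5, c4, c3, c2, b2

Any route must reach c2 and c5 and still end at b2 within 5 moves, so the order of the required stops is forced.
Route from b5: right 1 to c5, up 3 to c2, left 1 to b2 — 5 moves in all.
Check: all required cells visited; 5 ≤ 5 moves.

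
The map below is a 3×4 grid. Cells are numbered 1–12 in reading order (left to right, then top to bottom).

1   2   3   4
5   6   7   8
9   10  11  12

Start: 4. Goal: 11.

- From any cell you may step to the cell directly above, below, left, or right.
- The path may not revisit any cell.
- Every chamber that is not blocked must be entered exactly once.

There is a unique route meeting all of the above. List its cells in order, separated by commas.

Need to visit all 12 open cells exactly once, starting at 4 and ending at 11.
Cell 12 has only two open neighbours (8 and 11), so the path must pass straight through it: one of those is the cell it's entered from and the other is where it exits.
Route from 4: left 3 to 1, down 2 to 9, right 1 to 10, up 1 to 6, right 2 to 8, down 1 to 12, left 1 to 11 — 11 moves in all.
Check: all 12 open cells covered.

4, 3, 2, 1, 5, 9, 10, 6, 7, 8, 12, 11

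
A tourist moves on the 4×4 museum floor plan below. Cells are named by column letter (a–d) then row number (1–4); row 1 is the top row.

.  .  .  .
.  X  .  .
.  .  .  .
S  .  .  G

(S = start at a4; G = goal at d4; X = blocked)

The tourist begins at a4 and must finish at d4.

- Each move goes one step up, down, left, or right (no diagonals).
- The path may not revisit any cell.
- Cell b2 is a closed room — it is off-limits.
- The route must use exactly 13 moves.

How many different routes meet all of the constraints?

9

Need simple routes of exactly 13 moves from a4 to d4 (Manhattan distance 3, so 5 moves are spent on a detour and 5 undoing it).
Branch systematically from the start, pruning whenever the remaining move budget drops below the Manhattan distance to d4 or differs from it in parity. Grouping the completions by first move — via a3: 3; via b4: 6 — and summing: 3 + 6 = 9.
That gives 9 routes.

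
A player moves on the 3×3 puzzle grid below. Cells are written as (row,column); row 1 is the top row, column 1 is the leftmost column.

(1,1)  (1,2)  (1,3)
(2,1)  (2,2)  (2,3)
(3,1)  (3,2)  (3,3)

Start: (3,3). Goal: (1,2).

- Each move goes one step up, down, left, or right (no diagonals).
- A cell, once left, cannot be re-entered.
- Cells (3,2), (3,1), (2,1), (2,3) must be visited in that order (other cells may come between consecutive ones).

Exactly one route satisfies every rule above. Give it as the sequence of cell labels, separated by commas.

(3,3), (3,2), (3,1), (2,1), (2,2), (2,3), (1,3), (1,2)

The waypoints must appear in the order (3,2), (3,1), (2,1), (2,3), with no cell reused.
Route from (3,3): left 2 to (3,1), up 1 to (2,1), right 2 to (2,3), up 1 to (1,3), left 1 to (1,2) — 7 moves in all.
Check: order respected ((3,2) at step 1, (3,1) at step 2, (2,1) at step 3, (2,3) at step 5).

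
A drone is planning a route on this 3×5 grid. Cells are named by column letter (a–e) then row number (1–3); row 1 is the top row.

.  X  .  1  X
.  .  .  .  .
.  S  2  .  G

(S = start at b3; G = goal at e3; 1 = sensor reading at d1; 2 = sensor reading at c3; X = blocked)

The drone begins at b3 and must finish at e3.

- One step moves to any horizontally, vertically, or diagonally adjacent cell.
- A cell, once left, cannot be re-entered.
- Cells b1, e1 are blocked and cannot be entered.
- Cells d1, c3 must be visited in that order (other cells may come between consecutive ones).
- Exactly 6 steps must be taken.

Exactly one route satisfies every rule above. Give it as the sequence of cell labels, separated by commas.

b3, c2, d1, d2, c3, d3, e3

The waypoints must appear in the order d1, c3, with no cell reused.
Route from b3: up-right 2 to d1, down 1 to d2, down-left 1 to c3, right 2 to e3 — 6 moves in all.
Check: order respected (1 at step 2, 2 at step 4); 6 moves as required.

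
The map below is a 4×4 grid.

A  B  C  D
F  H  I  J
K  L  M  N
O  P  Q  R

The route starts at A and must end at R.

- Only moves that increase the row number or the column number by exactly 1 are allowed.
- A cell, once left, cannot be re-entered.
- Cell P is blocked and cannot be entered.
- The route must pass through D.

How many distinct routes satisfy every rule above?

A right/down-only route from A to R makes exactly 3 down-moves and 3 right-moves in some order.
With no other constraints that would be C(6,3) = 20 routes.
Split at D and multiply the segment counts (each segment already excludes blocked cells): A→D: 1; D→R: 1; product = 1.
That gives 1 route.

1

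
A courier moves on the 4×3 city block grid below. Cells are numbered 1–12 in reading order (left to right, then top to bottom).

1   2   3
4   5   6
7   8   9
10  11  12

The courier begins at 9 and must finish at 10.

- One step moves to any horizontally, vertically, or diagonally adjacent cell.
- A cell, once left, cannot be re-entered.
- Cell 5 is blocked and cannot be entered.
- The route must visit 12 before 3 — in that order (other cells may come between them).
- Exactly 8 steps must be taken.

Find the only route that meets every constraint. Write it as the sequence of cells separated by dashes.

9 - 12 - 8 - 6 - 3 - 2 - 4 - 7 - 10

The waypoints must appear in the order 12, 3, with no cell reused.
Route from 9: down 1 to 12, up-left 1 to 8, up-right 1 to 6, up 1 to 3, left 1 to 2, down-left 1 to 4, down 2 to 10 — 8 moves in all.
Check: order respected (12 at step 1, 3 at step 4); 8 moves as required.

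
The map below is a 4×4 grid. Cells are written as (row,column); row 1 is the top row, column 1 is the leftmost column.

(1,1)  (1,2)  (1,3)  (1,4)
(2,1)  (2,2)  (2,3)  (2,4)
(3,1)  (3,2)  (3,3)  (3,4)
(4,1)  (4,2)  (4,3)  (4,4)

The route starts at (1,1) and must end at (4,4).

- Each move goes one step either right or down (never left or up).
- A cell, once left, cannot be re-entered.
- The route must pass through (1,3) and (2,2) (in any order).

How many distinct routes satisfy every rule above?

A right/down-only route from (1,1) to (4,4) makes exactly 3 down-moves and 3 right-moves in some order.
With no other constraints that would be C(6,3) = 20 routes.
(2,2) is below but to the left of (1,3): going (1,3) → (2,2) would need a leftward move and (2,2) → (1,3) an upward move, so no right/down-only route can visit both required cells.
No route satisfies every constraint, so the count is 0.

0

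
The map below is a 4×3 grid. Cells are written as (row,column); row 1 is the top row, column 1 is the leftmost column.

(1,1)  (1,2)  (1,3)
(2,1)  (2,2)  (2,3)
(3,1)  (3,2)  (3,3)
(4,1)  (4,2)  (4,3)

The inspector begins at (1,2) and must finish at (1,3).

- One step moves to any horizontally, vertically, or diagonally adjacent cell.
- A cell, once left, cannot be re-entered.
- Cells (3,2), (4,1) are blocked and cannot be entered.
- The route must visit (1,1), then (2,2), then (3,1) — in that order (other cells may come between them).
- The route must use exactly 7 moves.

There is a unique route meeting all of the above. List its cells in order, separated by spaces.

The waypoints must appear in the order (1,1), (2,2), (3,1), with no cell reused.
Route from (1,2): left 1 to (1,1), down-right 1 to (2,2), down-left 1 to (3,1), down-right 1 to (4,2), up-right 1 to (3,3), up 2 to (1,3) — 7 moves in all.
Check: order respected ((1,1) at step 1, (2,2) at step 2, (3,1) at step 3); 7 moves as required.

(1,2) (1,1) (2,2) (3,1) (4,2) (3,3) (2,3) (1,3)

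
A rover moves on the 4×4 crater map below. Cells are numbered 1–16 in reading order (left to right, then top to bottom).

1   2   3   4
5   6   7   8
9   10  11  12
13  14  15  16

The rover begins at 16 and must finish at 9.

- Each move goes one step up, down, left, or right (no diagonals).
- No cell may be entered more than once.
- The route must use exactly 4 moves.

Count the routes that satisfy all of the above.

Need simple routes of exactly 4 moves from 16 to 9 (Manhattan distance 4, so 0 moves are spent on a detour and 0 undoing it).
Enumerating: 16 12 11 10 9 | 16 15 11 10 9 | 16 15 14 10 9 | 16 15 14 13 9.
That gives 4 routes.

4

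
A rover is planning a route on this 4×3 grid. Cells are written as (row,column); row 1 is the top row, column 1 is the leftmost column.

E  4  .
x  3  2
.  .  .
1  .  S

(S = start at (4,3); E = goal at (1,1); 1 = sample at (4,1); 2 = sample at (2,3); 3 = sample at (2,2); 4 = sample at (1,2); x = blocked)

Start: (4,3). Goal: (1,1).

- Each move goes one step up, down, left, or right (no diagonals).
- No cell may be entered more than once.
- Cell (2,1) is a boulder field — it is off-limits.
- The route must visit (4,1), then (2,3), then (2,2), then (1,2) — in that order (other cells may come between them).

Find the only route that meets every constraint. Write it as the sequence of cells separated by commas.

(4,3), (4,2), (4,1), (3,1), (3,2), (3,3), (2,3), (2,2), (1,2), (1,1)

The waypoints must appear in the order (4,1), (2,3), (2,2), (1,2), with no cell reused.
Route from (4,3): 2× left (reaching (4,1)), up to (3,1), 2× right (reaching (3,3)), up to (2,3), left to (2,2), up to (1,2), left to (1,1) — 9 moves in all.
Check: order respected (1 at step 2, 2 at step 6, 3 at step 7, 4 at step 8).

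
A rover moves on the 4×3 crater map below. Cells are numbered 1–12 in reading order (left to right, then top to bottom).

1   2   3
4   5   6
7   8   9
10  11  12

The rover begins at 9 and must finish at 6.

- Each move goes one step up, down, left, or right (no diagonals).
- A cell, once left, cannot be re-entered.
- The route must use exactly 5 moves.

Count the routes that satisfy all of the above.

3

Need simple routes of exactly 5 moves from 9 to 6 (Manhattan distance 1, so 2 moves are spent on a detour and 2 undoing it).
Enumerating: 9 12 11 8 5 6 | 9 8 5 2 3 6 | 9 8 7 4 5 6.
That gives 3 routes.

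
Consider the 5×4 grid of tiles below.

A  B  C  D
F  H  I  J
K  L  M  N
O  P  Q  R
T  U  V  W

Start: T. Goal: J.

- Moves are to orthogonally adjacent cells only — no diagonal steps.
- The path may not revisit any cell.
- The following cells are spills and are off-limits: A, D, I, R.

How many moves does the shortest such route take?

The Manhattan distance from T to J is |5−2| + |1−4| = 6, so at least 6 moves are needed.
A route of 6 moves achieves this: T → O → K → L → M → N → J.
Since 6 matches the lower bound, it is optimal.

6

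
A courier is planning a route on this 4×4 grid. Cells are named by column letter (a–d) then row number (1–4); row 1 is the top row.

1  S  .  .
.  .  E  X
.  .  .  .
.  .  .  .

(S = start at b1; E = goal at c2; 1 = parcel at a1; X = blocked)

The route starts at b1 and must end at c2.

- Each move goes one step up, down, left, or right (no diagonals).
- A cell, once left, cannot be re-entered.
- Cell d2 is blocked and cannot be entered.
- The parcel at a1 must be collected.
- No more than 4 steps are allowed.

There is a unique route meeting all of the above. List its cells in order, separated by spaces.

The budget equals the shortest possible length, so every move has to be on a shortest route through the required cells.
Route from b1: left 1 to a1, down 1 to a2, right 2 to c2 — 4 moves in all.
Check: all required cells visited; 4 ≤ 4 moves.

b1 a1 a2 b2 c2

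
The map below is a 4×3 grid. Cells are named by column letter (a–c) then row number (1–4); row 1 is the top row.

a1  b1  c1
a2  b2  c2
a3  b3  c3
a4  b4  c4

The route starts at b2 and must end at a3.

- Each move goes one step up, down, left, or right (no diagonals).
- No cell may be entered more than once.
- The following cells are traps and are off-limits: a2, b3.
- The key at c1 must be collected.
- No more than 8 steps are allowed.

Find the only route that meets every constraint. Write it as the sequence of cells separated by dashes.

b2 - b1 - c1 - c2 - c3 - c4 - b4 - a4 - a3

Any route must reach c1 and still end at a3 within 8 moves, so the order of the required stops is forced.
Route from b2: up to b1, right to c1, 3× down (reaching c4), 2× left (reaching a4), up to a3 — 8 moves in all.
Check: all required cells visited; 8 ≤ 8 moves.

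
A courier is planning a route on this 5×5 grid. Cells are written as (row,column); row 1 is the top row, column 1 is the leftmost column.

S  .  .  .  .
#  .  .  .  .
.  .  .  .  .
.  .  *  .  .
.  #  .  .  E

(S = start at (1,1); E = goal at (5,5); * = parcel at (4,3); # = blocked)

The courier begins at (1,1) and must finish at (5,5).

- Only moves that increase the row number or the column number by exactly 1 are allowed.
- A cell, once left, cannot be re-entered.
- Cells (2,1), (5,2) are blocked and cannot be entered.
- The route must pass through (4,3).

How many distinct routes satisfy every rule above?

A right/down-only route from (1,1) to (5,5) makes exactly 4 down-moves and 4 right-moves in some order.
With no other constraints that would be C(8,4) = 70 routes.
Split at (4,3) and multiply the segment counts (each segment already excludes blocked cells): (1,1)→(4,3): 4; (4,3)→(5,5): 3; product = 12.
That gives 12 routes.

12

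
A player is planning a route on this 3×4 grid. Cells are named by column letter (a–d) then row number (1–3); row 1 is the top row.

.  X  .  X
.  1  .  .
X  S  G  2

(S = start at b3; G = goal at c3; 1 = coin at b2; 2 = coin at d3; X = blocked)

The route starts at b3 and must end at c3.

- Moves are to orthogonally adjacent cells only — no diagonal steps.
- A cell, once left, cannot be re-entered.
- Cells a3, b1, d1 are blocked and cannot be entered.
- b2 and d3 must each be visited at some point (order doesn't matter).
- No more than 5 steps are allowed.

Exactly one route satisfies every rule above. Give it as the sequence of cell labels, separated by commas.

b3, b2, c2, d2, d3, c3

Any route must reach b2 and d3 and still end at c3 within 5 moves, so the order of the required stops is forced.
Route from b3: up to b2, 2× right (reaching d2), down to d3, left to c3 — 5 moves in all.
Check: all required cells visited; 5 ≤ 5 moves.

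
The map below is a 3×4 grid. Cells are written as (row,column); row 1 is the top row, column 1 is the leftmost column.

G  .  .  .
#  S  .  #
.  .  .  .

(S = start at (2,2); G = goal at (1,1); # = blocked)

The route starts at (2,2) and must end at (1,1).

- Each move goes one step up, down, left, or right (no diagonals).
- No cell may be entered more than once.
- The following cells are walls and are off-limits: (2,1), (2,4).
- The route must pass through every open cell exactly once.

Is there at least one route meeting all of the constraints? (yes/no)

Cell (1,4) has only one open neighbour but is neither the start nor the goal, so a Hamiltonian route would have to both enter and leave it through the same neighbour — impossible without revisiting.

no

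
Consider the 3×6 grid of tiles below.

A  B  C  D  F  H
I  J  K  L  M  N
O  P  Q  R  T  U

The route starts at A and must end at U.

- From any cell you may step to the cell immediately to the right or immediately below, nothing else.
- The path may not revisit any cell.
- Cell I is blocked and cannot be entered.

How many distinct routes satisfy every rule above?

A right/down-only route from A to U makes exactly 2 down-moves and 5 right-moves in some order.
With no other constraints that would be C(7,2) = 21 routes.
Subtract routes through each blocked cell (inclusion–exclusion for overlaps): − through I: 6 → 15.
That gives 15 routes.

15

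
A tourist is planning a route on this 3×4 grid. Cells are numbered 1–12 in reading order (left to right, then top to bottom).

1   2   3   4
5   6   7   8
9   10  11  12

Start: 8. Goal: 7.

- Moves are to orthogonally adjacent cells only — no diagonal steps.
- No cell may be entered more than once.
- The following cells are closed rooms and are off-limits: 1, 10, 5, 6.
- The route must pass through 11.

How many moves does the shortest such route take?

Any route passes through 11 somewhere between 8 and 7. Summing Manhattan distances along the two legs (8 → 11 → 7) gives a lower bound of 2 + 1 = 3 moves.
A route of 3 moves achieves this: 8 → 12 → 11 → 7.
Since 3 matches the lower bound, it is optimal.

3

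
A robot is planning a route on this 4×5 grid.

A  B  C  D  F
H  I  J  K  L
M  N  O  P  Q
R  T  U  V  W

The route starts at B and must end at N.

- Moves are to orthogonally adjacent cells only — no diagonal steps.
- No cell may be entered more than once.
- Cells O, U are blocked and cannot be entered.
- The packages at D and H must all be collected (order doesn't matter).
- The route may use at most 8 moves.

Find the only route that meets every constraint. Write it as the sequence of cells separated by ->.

The budget equals the shortest possible length, so every move has to be on a shortest route through the required cells.
Route from B: right 2 to D, down 1 to K, left 3 to H, down 1 to M, right 1 to N — 8 moves in all.
Check: all required cells visited; 8 ≤ 8 moves.

B -> C -> D -> K -> J -> I -> H -> M -> N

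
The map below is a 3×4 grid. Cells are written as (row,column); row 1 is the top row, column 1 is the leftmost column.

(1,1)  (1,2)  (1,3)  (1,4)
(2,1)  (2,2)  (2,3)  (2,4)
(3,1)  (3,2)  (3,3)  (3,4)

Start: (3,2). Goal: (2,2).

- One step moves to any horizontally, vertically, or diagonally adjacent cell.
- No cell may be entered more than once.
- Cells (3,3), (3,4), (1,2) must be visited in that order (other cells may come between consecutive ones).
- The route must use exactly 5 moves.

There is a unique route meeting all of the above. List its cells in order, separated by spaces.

The waypoints must appear in the order (3,3), (3,4), (1,2), with no cell reused.
Route from (3,2): 2× right (reaching (3,4)), 2× up-left (reaching (1,2)), down to (2,2) — 5 moves in all.
Check: order respected ((3,3) at step 1, (3,4) at step 2, (1,2) at step 4); 5 moves as required.

(3,2) (3,3) (3,4) (2,3) (1,2) (2,2)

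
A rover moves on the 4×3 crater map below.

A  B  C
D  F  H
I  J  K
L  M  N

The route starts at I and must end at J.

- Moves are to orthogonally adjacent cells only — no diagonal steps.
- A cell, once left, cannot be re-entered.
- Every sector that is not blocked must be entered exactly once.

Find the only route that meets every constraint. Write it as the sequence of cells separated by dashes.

Need to visit all 12 open cells exactly once, starting at I and ending at J.
Cell A has only two open neighbours (D and B), so the path must pass straight through it: one of those is the cell it's entered from and the other is where it exits.
Route from I: down to L, 2× right (reaching N), 3× up (reaching C), 2× left (reaching A), down to D, right to F, down to J — 11 moves in all.
Check: all 12 open cells covered.

I - L - M - N - K - H - C - B - A - D - F - J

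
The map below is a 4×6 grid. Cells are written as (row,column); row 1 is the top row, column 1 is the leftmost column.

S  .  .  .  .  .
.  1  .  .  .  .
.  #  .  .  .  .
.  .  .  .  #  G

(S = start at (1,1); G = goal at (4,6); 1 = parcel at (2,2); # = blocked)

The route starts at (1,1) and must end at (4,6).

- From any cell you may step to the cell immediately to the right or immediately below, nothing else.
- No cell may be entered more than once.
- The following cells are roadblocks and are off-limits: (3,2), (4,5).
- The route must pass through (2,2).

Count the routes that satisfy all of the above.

A right/down-only route from (1,1) to (4,6) makes exactly 3 down-moves and 5 right-moves in some order.
With no other constraints that would be C(8,3) = 56 routes.
Split at (2,2) and multiply the segment counts (each segment already excludes blocked cells): (1,1)→(2,2): 2; (2,2)→(4,6): 4; product = 8.
That gives 8 routes.

8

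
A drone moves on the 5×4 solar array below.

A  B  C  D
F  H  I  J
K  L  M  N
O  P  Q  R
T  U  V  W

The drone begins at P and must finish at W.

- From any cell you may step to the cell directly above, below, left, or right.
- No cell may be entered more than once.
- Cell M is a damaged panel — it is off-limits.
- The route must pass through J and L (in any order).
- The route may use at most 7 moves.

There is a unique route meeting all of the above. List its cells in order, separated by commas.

The 7-move cap with required stops at J, L leaves no slack for detours.
Route from P: up 2 to H, right 2 to J, down 3 to W — 7 moves in all.
Check: all required cells visited; 7 ≤ 7 moves.

P, L, H, I, J, N, R, W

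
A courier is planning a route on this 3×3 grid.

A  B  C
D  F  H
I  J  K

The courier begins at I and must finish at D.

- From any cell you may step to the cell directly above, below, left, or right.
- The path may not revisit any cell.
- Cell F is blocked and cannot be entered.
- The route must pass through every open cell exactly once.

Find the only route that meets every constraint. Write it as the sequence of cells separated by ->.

I -> J -> K -> H -> C -> B -> A -> D

Need to visit all 8 open cells exactly once, starting at I and ending at D.
Cell J has only two open neighbours (I and K), so the path must pass straight through it: one of those is the cell it's entered from and the other is where it exits.
Route from I: 2× right (reaching K), 2× up (reaching C), 2× left (reaching A), down to D — 7 moves in all.
Check: all 8 open cells covered.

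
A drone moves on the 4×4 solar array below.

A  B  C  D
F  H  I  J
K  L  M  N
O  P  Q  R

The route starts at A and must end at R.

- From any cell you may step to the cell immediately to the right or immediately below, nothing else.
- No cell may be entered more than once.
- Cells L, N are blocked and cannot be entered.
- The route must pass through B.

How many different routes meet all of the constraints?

2

A right/down-only route from A to R makes exactly 3 down-moves and 3 right-moves in some order.
With no other constraints that would be C(6,3) = 20 routes.
Split at B and multiply the segment counts (each segment already excludes blocked cells): A→B: 1; B→R: 2; product = 2.
That gives 2 routes.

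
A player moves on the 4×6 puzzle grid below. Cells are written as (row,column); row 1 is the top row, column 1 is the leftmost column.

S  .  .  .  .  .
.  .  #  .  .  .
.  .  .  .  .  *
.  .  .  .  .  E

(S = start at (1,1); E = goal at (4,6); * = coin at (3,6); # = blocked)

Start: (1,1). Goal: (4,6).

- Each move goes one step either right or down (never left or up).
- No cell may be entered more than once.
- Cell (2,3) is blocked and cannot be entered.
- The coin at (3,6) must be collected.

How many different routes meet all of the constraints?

9

A right/down-only route from (1,1) to (4,6) makes exactly 3 down-moves and 5 right-moves in some order.
With no other constraints that would be C(8,3) = 56 routes.
Split at (3,6) and multiply the segment counts (each segment already excludes blocked cells): (1,1)→(3,6): 9; (3,6)→(4,6): 1; product = 9.
That gives 9 routes.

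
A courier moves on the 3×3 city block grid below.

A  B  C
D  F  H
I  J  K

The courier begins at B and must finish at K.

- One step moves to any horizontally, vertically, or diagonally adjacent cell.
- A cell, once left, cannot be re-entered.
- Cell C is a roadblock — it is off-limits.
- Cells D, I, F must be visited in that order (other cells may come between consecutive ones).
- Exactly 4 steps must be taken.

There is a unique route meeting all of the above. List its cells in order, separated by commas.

The waypoints must appear in the order D, I, F, with no cell reused.
Route from B: down-left to D, down to I, up-right to F, down-right to K — 4 moves in all.
Check: order respected (D at step 1, I at step 2, F at step 3); 4 moves as required.

B, D, I, F, K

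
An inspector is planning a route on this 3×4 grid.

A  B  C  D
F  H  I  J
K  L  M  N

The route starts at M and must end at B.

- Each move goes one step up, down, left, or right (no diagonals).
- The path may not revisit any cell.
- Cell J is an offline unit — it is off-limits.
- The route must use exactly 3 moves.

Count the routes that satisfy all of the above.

Need simple routes of exactly 3 moves from M to B (Manhattan distance 3, so 0 moves are spent on a detour and 0 undoing it).
Enumerating: M I C B | M I H B | M L H B.
That gives 3 routes.

3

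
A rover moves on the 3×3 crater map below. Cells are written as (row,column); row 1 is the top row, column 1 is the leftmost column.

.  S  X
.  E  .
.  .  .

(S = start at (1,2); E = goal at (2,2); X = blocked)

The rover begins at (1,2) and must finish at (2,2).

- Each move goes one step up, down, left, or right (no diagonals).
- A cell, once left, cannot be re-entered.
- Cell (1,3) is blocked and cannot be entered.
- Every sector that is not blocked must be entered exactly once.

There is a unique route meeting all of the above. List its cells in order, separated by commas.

Need to visit all 8 open cells exactly once, starting at (1,2) and ending at (2,2).
Route from (1,2): left 1 to (1,1), down 2 to (3,1), right 2 to (3,3), up 1 to (2,3), left 1 to (2,2) — 7 moves in all.
Check: all 8 open cells covered.

(1,2), (1,1), (2,1), (3,1), (3,2), (3,3), (2,3), (2,2)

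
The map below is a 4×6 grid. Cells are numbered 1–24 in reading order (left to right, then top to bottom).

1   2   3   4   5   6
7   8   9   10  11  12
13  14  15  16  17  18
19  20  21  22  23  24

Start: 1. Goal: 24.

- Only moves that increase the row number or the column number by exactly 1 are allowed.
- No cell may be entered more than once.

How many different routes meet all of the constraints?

56

A right/down-only route from 1 to 24 makes exactly 3 down-moves and 5 right-moves in some order.
With no other constraints that would be C(8,3) = 56 routes.
That gives 56 routes.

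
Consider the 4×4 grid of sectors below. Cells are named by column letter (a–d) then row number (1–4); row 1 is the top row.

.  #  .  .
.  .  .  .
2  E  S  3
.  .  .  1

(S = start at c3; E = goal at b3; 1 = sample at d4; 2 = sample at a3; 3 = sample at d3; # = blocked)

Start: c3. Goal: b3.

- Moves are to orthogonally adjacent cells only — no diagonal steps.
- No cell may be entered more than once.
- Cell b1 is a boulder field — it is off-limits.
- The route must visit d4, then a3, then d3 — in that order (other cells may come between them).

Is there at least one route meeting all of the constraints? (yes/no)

Ignoring the required order, 10 revisit-free routes from c3 to b3 pass through all of d4, a3, and d3; the waypoint orders that occur are d3 → d4 → a3 (6); d4 → d3 → a3 (4) — never d4 → a3 → d3.

no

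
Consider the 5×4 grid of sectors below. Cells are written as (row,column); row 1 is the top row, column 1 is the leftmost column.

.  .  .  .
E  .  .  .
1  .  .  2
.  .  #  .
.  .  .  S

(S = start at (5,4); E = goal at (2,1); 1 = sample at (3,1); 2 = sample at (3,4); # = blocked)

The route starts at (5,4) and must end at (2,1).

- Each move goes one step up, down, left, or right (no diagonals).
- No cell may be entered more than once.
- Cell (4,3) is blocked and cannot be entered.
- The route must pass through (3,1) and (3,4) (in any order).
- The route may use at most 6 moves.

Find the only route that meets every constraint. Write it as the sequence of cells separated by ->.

The budget equals the shortest possible length, so every move has to be on a shortest route through the required cells.
Route from (5,4): up 2 to (3,4), left 3 to (3,1), up 1 to (2,1) — 6 moves in all.
Check: all required cells visited; 6 ≤ 6 moves.

(5,4) -> (4,4) -> (3,4) -> (3,3) -> (3,2) -> (3,1) -> (2,1)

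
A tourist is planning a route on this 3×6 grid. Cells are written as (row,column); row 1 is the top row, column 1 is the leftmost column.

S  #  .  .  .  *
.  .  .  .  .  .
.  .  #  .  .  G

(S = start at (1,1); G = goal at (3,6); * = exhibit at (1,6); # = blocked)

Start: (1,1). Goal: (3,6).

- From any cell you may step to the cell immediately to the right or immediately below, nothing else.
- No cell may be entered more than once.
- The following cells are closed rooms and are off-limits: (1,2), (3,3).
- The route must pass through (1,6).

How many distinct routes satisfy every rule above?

0

A right/down-only route from (1,1) to (3,6) makes exactly 2 down-moves and 5 right-moves in some order.
With no other constraints that would be C(7,2) = 21 routes.
Split at (1,6) and multiply the segment counts (each segment already excludes blocked cells): (1,1)→(1,6): 0; (1,6)→(3,6): 1; product = 0.
No route satisfies every constraint, so the count is 0.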